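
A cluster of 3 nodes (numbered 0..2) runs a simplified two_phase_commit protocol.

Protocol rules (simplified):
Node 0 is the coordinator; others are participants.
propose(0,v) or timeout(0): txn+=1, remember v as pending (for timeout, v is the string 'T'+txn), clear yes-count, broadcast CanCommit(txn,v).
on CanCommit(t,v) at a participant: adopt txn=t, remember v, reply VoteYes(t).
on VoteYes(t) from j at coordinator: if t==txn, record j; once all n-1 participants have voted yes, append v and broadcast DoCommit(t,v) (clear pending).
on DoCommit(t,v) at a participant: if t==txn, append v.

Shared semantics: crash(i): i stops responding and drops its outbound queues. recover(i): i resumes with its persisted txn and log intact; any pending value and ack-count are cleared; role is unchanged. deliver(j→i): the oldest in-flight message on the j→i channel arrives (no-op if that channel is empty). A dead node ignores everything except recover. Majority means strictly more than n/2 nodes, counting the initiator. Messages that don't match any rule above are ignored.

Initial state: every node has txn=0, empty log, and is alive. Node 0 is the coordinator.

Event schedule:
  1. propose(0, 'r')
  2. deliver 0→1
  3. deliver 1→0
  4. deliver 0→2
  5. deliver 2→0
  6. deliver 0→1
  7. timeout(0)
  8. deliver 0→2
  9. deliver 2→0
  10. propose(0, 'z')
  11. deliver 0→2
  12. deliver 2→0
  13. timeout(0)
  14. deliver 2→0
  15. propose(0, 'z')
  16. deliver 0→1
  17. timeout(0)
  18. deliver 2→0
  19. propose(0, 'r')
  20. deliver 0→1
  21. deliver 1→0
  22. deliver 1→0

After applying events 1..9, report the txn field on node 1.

e1 propose(0,'r'): 0[coor,t=1,-]
e2 deliver 0→1: 1[part,t=1,-]
e3 deliver 1→0: ·
e4 deliver 0→2: 2[part,t=1,-]
e5 deliver 2→0: 0[coor,t=1,r]
e6 deliver 0→1: 1[part,t=1,r]
e7 timeout(0): 0[coor,t=2,r]
e8 deliver 0→2: 2[part,t=1,r]
e9 deliver 2→0: ·

1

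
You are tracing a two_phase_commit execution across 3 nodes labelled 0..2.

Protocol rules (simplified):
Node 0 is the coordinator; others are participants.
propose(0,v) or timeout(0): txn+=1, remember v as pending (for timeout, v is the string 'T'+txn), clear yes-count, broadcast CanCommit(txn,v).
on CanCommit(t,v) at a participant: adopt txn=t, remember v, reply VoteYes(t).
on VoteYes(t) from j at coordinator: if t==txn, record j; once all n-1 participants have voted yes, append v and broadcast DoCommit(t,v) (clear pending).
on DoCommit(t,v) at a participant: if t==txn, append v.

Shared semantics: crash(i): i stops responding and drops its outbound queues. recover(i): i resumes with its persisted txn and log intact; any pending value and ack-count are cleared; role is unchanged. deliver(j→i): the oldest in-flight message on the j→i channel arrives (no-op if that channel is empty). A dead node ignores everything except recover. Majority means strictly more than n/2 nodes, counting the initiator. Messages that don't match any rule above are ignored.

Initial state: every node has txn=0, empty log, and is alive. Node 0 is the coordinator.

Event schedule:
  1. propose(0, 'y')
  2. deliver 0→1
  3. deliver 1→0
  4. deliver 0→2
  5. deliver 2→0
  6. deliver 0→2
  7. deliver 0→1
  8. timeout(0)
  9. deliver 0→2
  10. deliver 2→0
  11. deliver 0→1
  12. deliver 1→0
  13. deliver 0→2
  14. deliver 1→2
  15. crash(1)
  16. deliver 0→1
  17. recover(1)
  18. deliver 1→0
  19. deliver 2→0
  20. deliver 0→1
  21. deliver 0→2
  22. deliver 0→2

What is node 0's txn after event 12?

2

step 1 propose(0,'y'): 0={coor,t=1,log=-}
step 2 deliver 0→1: 1={part,t=1,log=-}
step 3 deliver 1→0: —
step 4 deliver 0→2: 2={part,t=1,log=-}
step 5 deliver 2→0: 0={coor,t=1,log=y}
step 6 deliver 0→2: 2={part,t=1,log=y}
step 7 deliver 0→1: 1={part,t=1,log=y}
step 8 timeout(0): 0={coor,t=2,log=y}
step 9 deliver 0→2: 2={part,t=2,log=y}
step 10 deliver 2→0: —
step 11 deliver 0→1: 1={part,t=2,log=y}
step 12 deliver 1→0: 0={coor,t=2,log=y,T2}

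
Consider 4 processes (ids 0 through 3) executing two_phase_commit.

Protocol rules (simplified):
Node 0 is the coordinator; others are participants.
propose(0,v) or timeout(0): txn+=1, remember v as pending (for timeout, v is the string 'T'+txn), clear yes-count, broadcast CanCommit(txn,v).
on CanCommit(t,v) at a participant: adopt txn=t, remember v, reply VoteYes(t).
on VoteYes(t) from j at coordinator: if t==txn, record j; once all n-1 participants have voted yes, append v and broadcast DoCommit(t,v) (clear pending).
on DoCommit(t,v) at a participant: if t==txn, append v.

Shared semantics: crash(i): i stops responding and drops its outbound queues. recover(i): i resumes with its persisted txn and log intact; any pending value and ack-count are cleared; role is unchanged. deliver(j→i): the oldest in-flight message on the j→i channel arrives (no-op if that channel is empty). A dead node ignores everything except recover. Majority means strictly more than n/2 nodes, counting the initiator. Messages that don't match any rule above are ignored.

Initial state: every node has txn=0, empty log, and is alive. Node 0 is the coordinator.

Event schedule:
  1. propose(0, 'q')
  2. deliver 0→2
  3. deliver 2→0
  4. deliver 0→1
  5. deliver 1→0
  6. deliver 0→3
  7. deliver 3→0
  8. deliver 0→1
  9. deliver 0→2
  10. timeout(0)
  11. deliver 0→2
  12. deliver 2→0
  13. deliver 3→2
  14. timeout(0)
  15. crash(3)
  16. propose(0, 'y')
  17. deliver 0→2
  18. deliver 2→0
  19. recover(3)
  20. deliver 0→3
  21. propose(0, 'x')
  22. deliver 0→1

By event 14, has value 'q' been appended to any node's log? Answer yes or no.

1. propose(0,'q'):  <0:coor t1 ->
2. deliver 0→2:  <2:part t1 ->
3. deliver 2→0:  nop
4. deliver 0→1:  <1:part t1 ->
5. deliver 1→0:  nop
6. deliver 0→3:  <3:part t1 ->
7. deliver 3→0:  <0:coor t1 q>
8. deliver 0→1:  <1:part t1 q>
9. deliver 0→2:  <2:part t1 q>
10. timeout(0):  <0:coor t2 q>
11. deliver 0→2:  <2:part t2 q>
12. deliver 2→0:  nop
13. deliver 3→2:  nop
14. timeout(0):  <0:coor t3 q>

yes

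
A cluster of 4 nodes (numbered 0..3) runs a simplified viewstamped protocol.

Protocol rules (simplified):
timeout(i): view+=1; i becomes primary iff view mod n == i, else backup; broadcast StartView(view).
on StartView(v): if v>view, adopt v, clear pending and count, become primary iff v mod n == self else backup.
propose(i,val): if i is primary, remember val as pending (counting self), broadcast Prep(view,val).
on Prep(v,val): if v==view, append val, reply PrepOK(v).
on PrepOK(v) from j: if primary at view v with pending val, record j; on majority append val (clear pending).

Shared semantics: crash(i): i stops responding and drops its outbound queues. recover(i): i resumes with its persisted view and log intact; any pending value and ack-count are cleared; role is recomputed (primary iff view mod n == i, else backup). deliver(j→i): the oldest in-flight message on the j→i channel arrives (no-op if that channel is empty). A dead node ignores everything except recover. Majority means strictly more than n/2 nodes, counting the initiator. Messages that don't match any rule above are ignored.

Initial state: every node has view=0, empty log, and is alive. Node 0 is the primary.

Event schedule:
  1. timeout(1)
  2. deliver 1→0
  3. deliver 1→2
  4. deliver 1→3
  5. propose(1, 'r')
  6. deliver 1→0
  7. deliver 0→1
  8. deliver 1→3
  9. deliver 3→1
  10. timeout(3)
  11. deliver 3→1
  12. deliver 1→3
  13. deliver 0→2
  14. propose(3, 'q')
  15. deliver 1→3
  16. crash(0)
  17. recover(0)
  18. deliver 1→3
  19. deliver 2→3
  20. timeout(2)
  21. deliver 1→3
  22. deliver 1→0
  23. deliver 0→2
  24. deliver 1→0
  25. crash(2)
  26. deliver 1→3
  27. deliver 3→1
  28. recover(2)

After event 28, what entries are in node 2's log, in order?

1. timeout(1):  <1:prim v1 ->
2. deliver 1→0:  <0:back v1 ->
3. deliver 1→2:  <2:back v1 ->
4. deliver 1→3:  <3:back v1 ->
5. propose(1,'r'):  nop
6. deliver 1→0:  <0:back v1 r>
7. deliver 0→1:  nop
8. deliver 1→3:  <3:back v1 r>
9. deliver 3→1:  <1:prim v1 r>
10. timeout(3):  <3:back v2 r>
11. deliver 3→1:  <1:back v2 r>
12. deliver 1→3:  nop
13. deliver 0→2:  nop
14. propose(3,'q'):  nop
15. deliver 1→3:  nop
16. crash(0):  <0:✗back v1 r>
17. recover(0):  <0:back v1 r>
18. deliver 1→3:  nop
19. deliver 2→3:  nop
20. timeout(2):  <2:prim v2 ->
21. deliver 1→3:  nop
22. deliver 1→0:  nop
23. deliver 0→2:  nop
24. deliver 1→0:  nop
25. crash(2):  <2:✗prim v2 ->
26. deliver 1→3:  nop
27. deliver 3→1:  nop
28. recover(2):  <2:prim v2 ->

empty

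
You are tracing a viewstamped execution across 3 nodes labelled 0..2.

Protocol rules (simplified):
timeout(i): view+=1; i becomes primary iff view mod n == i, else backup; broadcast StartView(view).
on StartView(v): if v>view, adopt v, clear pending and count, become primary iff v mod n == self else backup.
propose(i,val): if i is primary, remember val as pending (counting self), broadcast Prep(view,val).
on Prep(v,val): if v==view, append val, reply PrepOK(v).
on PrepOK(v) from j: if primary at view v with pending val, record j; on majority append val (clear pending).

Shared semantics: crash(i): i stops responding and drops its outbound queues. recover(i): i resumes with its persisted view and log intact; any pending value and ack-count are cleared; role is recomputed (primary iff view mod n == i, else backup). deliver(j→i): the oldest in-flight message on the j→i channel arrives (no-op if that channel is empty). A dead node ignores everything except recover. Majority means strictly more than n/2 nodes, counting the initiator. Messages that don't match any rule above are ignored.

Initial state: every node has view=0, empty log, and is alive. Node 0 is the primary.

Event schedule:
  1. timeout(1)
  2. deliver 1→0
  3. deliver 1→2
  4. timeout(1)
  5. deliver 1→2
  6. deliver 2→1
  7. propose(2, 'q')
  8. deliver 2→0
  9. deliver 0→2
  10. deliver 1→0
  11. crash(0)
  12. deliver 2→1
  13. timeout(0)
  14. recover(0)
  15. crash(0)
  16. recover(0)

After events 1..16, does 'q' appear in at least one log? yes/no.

[1] timeout(1) → N1(prim v1 [-])
[2] deliver 1→0 → N0(back v1 [-])
[3] deliver 1→2 → N2(back v1 [-])
[4] timeout(1) → N1(back v2 [-])
[5] deliver 1→2 → N2(prim v2 [-])
[6] deliver 2→1 → ∅
[7] propose(2,'q') → ∅
[8] deliver 2→0 → ∅
[9] deliver 0→2 → ∅
[10] deliver 1→0 → N0(back v2 [-])
[11] crash(0) → N0(✗back v2 [-])
[12] deliver 2→1 → N1(back v2 [q])
[13] timeout(0) → ∅
[14] recover(0) → N0(back v2 [-])
[15] crash(0) → N0(✗back v2 [-])
[16] recover(0) → N0(back v2 [-])

yes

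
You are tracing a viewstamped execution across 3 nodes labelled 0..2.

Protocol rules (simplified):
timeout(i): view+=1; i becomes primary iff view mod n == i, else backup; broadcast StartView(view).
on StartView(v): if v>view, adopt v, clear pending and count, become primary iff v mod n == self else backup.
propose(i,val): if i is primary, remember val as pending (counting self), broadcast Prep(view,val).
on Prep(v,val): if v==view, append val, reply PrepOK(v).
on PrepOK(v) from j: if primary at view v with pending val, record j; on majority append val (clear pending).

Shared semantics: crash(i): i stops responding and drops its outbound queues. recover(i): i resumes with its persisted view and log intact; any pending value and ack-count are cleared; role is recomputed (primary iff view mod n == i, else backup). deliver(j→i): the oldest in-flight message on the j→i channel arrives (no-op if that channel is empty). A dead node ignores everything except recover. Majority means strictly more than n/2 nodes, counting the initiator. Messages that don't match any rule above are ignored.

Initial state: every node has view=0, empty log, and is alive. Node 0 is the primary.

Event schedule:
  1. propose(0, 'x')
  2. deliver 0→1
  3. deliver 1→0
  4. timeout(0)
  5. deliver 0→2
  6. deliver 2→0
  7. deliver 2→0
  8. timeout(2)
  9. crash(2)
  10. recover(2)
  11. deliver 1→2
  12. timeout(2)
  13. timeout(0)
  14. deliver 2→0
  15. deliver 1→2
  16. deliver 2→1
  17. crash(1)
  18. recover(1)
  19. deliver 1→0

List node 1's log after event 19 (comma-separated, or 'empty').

1. propose(0,'x'):  nop
2. deliver 0→1:  <1:back v0 x>
3. deliver 1→0:  <0:prim v0 x>
4. timeout(0):  <0:back v1 x>
5. deliver 0→2:  <2:back v0 x>
6. deliver 2→0:  nop
7. deliver 2→0:  nop
8. timeout(2):  <2:back v1 x>
9. crash(2):  <2:✗back v1 x>
10. recover(2):  <2:back v1 x>
11. deliver 1→2:  nop
12. timeout(2):  <2:prim v2 x>
13. timeout(0):  <0:back v2 x>
14. deliver 2→0:  nop
15. deliver 1→2:  nop
16. deliver 2→1:  <1:back v2 x>
17. crash(1):  <1:✗back v2 x>
18. recover(1):  <1:back v2 x>
19. deliver 1→0:  nop

x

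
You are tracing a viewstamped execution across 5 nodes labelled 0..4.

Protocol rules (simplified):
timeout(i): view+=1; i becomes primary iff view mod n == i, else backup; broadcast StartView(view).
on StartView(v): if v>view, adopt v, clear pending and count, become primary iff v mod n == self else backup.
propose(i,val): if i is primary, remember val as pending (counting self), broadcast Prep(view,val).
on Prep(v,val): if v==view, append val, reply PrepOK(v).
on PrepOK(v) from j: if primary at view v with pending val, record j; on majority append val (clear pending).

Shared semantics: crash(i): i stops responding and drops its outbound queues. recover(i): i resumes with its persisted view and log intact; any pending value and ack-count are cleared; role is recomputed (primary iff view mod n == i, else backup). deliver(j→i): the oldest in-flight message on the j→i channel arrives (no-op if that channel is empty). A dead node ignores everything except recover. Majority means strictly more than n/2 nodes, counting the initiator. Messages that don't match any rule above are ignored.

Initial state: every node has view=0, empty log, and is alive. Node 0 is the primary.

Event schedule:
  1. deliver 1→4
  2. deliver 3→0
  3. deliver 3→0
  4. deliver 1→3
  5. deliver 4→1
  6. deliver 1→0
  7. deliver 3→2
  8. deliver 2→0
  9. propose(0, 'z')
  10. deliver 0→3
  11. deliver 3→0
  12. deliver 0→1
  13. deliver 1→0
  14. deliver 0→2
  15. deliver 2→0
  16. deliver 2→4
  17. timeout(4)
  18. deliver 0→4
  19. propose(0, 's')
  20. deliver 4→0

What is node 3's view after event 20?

[1] deliver 1→4 → ∅
[2] deliver 3→0 → ∅
[3] deliver 3→0 → ∅
[4] deliver 1→3 → ∅
[5] deliver 4→1 → ∅
[6] deliver 1→0 → ∅
[7] deliver 3→2 → ∅
[8] deliver 2→0 → ∅
[9] propose(0,'z') → ∅
[10] deliver 0→3 → N3(back v0 [z])
[11] deliver 3→0 → ∅
[12] deliver 0→1 → N1(back v0 [z])
[13] deliver 1→0 → N0(prim v0 [z])
[14] deliver 0→2 → N2(back v0 [z])
[15] deliver 2→0 → ∅
[16] deliver 2→4 → ∅
[17] timeout(4) → N4(back v1 [-])
[18] deliver 0→4 → ∅
[19] propose(0,'s') → ∅
[20] deliver 4→0 → N0(back v1 [z])

0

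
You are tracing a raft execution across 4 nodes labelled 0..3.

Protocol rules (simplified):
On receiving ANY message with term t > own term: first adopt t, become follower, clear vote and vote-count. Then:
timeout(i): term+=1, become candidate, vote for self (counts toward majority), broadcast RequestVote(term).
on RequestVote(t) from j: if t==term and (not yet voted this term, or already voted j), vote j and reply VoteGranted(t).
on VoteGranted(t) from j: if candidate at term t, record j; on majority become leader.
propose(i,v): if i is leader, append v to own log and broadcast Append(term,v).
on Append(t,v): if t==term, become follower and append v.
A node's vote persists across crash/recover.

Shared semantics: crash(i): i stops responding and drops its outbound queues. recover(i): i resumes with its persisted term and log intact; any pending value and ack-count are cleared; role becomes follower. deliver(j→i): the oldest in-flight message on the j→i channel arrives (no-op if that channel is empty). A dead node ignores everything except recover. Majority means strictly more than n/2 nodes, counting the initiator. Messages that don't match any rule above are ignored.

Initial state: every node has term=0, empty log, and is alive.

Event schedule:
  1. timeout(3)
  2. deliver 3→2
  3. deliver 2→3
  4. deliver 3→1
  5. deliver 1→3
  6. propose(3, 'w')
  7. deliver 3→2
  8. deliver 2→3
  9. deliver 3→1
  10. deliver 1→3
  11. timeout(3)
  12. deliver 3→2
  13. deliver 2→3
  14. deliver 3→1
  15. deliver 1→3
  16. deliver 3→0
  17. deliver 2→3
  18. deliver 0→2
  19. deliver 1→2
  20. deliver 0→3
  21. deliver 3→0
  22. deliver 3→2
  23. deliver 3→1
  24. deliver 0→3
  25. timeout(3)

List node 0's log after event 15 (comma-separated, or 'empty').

step 1 timeout(3): 3={cand,t=1,log=-}
step 2 deliver 3→2: 2={foll,t=1,log=-}
step 3 deliver 2→3: —
step 4 deliver 3→1: 1={foll,t=1,log=-}
step 5 deliver 1→3: 3={lead,t=1,log=-}
step 6 propose(3,'w'): 3={lead,t=1,log=w}
step 7 deliver 3→2: 2={foll,t=1,log=w}
step 8 deliver 2→3: —
step 9 deliver 3→1: 1={foll,t=1,log=w}
step 10 deliver 1→3: —
step 11 timeout(3): 3={cand,t=2,log=w}
step 12 deliver 3→2: 2={foll,t=2,log=w}
step 13 deliver 2→3: —
step 14 deliver 3→1: 1={foll,t=2,log=w}
step 15 deliver 1→3: 3={lead,t=2,log=w}

empty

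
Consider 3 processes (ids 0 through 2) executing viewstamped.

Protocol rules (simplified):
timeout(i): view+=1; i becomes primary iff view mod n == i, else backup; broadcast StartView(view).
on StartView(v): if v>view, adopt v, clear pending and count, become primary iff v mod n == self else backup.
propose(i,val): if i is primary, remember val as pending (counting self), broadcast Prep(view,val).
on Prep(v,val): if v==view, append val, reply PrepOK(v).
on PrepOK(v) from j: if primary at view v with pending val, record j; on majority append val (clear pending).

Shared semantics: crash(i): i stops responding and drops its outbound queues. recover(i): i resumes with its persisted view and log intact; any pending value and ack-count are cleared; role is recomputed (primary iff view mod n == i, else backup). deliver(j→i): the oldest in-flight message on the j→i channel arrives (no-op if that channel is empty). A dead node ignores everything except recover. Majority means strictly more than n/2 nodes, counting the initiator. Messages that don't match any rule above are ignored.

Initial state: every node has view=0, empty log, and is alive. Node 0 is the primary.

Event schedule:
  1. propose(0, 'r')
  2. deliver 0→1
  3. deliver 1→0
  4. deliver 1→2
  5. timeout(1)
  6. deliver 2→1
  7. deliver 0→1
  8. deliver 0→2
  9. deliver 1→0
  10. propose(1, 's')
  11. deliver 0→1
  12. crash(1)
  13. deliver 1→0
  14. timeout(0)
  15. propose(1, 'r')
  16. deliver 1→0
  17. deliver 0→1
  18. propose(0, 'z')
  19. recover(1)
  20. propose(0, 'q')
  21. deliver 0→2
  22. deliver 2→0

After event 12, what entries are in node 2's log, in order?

1. propose(0,'r'):  nop
2. deliver 0→1:  <1:back v0 r>
3. deliver 1→0:  <0:prim v0 r>
4. deliver 1→2:  nop
5. timeout(1):  <1:prim v1 r>
6. deliver 2→1:  nop
7. deliver 0→1:  nop
8. deliver 0→2:  <2:back v0 r>
9. deliver 1→0:  <0:back v1 r>
10. propose(1,'s'):  nop
11. deliver 0→1:  nop
12. crash(1):  <1:✗prim v1 r>

r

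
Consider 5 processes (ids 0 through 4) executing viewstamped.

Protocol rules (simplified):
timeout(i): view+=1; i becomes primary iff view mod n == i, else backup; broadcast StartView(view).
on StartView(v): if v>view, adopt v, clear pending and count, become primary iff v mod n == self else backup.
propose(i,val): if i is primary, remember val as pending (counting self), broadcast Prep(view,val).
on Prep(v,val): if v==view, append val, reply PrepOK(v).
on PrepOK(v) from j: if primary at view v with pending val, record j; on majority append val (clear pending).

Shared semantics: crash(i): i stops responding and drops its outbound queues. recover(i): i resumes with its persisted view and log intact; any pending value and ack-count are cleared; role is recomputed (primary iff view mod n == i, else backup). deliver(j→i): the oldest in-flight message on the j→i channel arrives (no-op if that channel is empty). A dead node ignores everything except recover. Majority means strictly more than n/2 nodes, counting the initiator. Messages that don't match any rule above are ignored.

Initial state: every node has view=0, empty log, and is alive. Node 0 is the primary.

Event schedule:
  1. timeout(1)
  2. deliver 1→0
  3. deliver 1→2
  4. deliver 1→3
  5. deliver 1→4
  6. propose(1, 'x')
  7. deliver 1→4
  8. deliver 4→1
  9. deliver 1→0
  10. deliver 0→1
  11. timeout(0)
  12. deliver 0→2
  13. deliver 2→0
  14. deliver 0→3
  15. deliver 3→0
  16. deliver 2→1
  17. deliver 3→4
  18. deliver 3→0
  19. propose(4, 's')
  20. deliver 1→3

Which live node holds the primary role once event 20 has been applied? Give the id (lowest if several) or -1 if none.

after 1 — timeout(1): n1:prim/v1/[-]
after 2 — deliver 1→0: n0:back/v1/[-]
after 3 — deliver 1→2: n2:back/v1/[-]
after 4 — deliver 1→3: n3:back/v1/[-]
after 5 — deliver 1→4: n4:back/v1/[-]
after 6 — propose(1,'x'): ·
after 7 — deliver 1→4: n4:back/v1/[x]
after 8 — deliver 4→1: ·
after 9 — deliver 1→0: n0:back/v1/[x]
after 10 — deliver 0→1: n1:prim/v1/[x]
after 11 — timeout(0): n0:back/v2/[x]
after 12 — deliver 0→2: n2:prim/v2/[-]
after 13 — deliver 2→0: ·
after 14 — deliver 0→3: n3:back/v2/[-]
after 15 — deliver 3→0: ·
after 16 — deliver 2→1: ·
after 17 — deliver 3→4: ·
after 18 — deliver 3→0: ·
after 19 — propose(4,'s'): ·
after 20 — deliver 1→3: ·

1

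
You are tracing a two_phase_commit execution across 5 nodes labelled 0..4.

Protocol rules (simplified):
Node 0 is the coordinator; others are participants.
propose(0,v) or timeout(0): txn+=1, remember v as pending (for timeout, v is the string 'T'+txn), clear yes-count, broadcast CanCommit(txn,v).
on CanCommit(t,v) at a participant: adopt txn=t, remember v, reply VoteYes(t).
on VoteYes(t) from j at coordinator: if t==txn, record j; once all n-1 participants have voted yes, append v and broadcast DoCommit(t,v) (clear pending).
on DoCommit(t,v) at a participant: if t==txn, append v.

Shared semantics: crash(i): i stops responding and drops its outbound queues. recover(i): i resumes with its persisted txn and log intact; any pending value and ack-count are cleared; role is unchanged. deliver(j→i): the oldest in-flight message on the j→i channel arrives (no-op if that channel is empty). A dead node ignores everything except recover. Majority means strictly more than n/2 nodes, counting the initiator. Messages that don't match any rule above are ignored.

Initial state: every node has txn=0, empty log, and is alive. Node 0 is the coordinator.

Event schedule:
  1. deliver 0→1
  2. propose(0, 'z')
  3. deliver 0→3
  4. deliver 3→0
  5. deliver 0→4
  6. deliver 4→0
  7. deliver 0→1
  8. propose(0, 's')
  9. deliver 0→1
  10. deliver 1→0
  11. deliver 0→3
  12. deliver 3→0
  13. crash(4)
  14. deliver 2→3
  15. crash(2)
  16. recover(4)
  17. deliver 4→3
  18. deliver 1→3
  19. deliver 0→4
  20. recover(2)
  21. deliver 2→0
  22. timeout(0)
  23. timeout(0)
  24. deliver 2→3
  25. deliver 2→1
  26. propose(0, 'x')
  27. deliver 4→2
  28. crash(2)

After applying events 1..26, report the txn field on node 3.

e1 deliver 0→1: ·
e2 propose(0,'z'): 0[coor,t=1,-]
e3 deliver 0→3: 3[part,t=1,-]
e4 deliver 3→0: ·
e5 deliver 0→4: 4[part,t=1,-]
e6 deliver 4→0: ·
e7 deliver 0→1: 1[part,t=1,-]
e8 propose(0,'s'): 0[coor,t=2,-]
e9 deliver 0→1: 1[part,t=2,-]
e10 deliver 1→0: ·
e11 deliver 0→3: 3[part,t=2,-]
e12 deliver 3→0: ·
e13 crash(4): 4[✗part,t=1,-]
e14 deliver 2→3: ·
e15 crash(2): 2[✗part,t=0,-]
e16 recover(4): 4[part,t=1,-]
e17 deliver 4→3: ·
e18 deliver 1→3: ·
e19 deliver 0→4: 4[part,t=2,-]
e20 recover(2): 2[part,t=0,-]
e21 deliver 2→0: ·
e22 timeout(0): 0[coor,t=3,-]
e23 timeout(0): 0[coor,t=4,-]
e24 deliver 2→3: ·
e25 deliver 2→1: ·
e26 propose(0,'x'): 0[coor,t=5,-]

2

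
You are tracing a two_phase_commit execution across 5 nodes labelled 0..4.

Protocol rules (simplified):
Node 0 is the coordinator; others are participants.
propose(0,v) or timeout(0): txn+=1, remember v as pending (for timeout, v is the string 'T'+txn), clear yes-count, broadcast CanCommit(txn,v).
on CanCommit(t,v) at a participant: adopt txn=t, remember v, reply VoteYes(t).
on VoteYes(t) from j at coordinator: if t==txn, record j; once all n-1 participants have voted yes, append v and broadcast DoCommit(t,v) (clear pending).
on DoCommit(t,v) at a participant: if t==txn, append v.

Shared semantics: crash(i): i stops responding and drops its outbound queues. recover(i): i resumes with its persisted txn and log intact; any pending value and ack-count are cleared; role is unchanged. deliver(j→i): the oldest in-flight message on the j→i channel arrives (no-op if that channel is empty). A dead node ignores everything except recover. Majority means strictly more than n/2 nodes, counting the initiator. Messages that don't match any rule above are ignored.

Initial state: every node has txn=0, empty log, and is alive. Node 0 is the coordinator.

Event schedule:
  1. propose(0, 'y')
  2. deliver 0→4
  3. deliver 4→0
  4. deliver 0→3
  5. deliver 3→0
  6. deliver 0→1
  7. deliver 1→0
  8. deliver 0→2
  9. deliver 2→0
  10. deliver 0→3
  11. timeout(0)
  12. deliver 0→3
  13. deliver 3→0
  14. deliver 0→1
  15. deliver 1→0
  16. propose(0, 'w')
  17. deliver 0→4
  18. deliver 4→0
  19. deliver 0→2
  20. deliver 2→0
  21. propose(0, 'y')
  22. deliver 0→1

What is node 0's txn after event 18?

3

[1] propose(0,'y') → N0(coor t1 [-])
[2] deliver 0→4 → N4(part t1 [-])
[3] deliver 4→0 → ∅
[4] deliver 0→3 → N3(part t1 [-])
[5] deliver 3→0 → ∅
[6] deliver 0→1 → N1(part t1 [-])
[7] deliver 1→0 → ∅
[8] deliver 0→2 → N2(part t1 [-])
[9] deliver 2→0 → N0(coor t1 [y])
[10] deliver 0→3 → N3(part t1 [y])
[11] timeout(0) → N0(coor t2 [y])
[12] deliver 0→3 → N3(part t2 [y])
[13] deliver 3→0 → ∅
[14] deliver 0→1 → N1(part t1 [y])
[15] deliver 1→0 → ∅
[16] propose(0,'w') → N0(coor t3 [y])
[17] deliver 0→4 → N4(part t1 [y])
[18] deliver 4→0 → ∅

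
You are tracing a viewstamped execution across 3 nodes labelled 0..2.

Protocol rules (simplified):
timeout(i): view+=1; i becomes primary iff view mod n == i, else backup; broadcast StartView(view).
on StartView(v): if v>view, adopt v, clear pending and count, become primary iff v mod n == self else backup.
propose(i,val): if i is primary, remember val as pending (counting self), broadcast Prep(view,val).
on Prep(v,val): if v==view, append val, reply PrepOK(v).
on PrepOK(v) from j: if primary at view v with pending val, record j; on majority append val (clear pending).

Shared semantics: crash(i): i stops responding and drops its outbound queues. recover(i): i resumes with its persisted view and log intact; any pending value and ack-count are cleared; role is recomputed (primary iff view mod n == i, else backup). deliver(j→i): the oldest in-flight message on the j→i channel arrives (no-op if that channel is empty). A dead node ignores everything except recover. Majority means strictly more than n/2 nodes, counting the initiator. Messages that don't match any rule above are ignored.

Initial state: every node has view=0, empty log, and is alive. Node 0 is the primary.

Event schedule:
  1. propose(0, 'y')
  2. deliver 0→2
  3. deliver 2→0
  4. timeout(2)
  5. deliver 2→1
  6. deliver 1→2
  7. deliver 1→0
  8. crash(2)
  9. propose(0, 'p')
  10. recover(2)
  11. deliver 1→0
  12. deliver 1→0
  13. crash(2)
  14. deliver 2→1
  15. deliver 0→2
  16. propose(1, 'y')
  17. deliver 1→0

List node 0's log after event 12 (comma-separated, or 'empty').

[1] propose(0,'y') → ∅
[2] deliver 0→2 → N2(back v0 [y])
[3] deliver 2→0 → N0(prim v0 [y])
[4] timeout(2) → N2(back v1 [y])
[5] deliver 2→1 → N1(prim v1 [-])
[6] deliver 1→2 → ∅
[7] deliver 1→0 → ∅
[8] crash(2) → N2(✗back v1 [y])
[9] propose(0,'p') → ∅
[10] recover(2) → N2(back v1 [y])
[11] deliver 1→0 → ∅
[12] deliver 1→0 → ∅

y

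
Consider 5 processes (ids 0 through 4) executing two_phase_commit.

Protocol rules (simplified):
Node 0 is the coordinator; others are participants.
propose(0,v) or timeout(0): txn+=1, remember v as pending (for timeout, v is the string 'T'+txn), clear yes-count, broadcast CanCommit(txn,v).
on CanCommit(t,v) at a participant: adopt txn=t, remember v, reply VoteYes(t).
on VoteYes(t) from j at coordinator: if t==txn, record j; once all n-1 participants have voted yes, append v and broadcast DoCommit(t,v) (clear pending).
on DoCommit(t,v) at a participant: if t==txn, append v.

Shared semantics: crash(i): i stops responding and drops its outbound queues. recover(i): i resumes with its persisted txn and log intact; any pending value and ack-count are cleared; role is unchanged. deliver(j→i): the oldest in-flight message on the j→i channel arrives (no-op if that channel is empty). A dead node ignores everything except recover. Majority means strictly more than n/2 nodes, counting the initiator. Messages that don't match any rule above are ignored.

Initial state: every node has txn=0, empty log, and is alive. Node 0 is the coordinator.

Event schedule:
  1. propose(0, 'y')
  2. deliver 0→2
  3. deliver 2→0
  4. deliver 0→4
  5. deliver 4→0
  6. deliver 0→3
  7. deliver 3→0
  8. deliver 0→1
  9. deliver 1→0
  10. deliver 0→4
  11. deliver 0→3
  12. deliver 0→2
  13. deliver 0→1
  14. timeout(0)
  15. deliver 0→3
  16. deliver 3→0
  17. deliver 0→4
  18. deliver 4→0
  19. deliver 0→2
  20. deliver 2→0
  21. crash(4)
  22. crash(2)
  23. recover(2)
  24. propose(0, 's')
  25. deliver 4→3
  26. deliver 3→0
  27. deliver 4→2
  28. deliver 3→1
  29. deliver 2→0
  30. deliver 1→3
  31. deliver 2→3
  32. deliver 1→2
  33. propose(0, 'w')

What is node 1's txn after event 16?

e1 propose(0,'y'): 0[coor,t=1,-]
e2 deliver 0→2: 2[part,t=1,-]
e3 deliver 2→0: ·
e4 deliver 0→4: 4[part,t=1,-]
e5 deliver 4→0: ·
e6 deliver 0→3: 3[part,t=1,-]
e7 deliver 3→0: ·
e8 deliver 0→1: 1[part,t=1,-]
e9 deliver 1→0: 0[coor,t=1,y]
e10 deliver 0→4: 4[part,t=1,y]
e11 deliver 0→3: 3[part,t=1,y]
e12 deliver 0→2: 2[part,t=1,y]
e13 deliver 0→1: 1[part,t=1,y]
e14 timeout(0): 0[coor,t=2,y]
e15 deliver 0→3: 3[part,t=2,y]
e16 deliver 3→0: ·

1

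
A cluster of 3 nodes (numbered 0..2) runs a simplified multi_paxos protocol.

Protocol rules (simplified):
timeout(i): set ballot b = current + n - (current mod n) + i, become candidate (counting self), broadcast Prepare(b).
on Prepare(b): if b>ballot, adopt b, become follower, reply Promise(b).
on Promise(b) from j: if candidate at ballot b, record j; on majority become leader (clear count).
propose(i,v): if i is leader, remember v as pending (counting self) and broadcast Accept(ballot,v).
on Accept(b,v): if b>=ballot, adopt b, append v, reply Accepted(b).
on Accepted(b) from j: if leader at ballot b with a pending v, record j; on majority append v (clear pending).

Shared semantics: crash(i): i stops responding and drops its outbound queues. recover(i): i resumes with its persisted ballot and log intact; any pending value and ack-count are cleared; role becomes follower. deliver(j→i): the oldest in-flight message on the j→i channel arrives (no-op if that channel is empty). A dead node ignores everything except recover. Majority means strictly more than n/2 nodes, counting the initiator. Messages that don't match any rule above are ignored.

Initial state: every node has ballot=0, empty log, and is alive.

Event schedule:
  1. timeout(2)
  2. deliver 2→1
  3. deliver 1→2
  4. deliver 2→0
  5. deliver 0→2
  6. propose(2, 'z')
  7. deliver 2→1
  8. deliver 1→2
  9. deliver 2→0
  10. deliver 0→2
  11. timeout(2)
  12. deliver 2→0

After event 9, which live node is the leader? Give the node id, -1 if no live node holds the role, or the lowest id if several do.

2

step 1 timeout(2): 2={cand,b=5,log=-}
step 2 deliver 2→1: 1={foll,b=5,log=-}
step 3 deliver 1→2: 2={lead,b=5,log=-}
step 4 deliver 2→0: 0={foll,b=5,log=-}
step 5 deliver 0→2: —
step 6 propose(2,'z'): —
step 7 deliver 2→1: 1={foll,b=5,log=z}
step 8 deliver 1→2: 2={lead,b=5,log=z}
step 9 deliver 2→0: 0={foll,b=5,log=z}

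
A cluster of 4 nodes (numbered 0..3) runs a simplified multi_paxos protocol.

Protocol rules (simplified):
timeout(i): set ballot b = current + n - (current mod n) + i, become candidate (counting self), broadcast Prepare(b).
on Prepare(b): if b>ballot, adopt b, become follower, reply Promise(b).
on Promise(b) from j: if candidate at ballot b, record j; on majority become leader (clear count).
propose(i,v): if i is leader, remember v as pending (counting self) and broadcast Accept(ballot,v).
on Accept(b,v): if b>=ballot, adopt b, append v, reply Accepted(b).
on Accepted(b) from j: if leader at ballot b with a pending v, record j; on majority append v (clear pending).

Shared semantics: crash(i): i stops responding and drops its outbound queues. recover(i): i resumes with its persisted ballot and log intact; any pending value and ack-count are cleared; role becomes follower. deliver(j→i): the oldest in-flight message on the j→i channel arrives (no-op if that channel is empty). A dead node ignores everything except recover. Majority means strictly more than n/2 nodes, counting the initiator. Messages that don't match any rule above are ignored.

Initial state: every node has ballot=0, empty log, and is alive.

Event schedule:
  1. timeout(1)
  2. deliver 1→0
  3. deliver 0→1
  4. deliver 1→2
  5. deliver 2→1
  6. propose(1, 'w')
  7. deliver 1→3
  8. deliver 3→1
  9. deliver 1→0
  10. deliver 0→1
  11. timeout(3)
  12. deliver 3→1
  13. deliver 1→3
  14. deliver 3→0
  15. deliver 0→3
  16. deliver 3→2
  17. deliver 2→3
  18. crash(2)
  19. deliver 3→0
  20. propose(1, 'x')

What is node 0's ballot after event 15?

1. timeout(1):  <1:cand b5 ->
2. deliver 1→0:  <0:foll b5 ->
3. deliver 0→1:  nop
4. deliver 1→2:  <2:foll b5 ->
5. deliver 2→1:  <1:lead b5 ->
6. propose(1,'w'):  nop
7. deliver 1→3:  <3:foll b5 ->
8. deliver 3→1:  nop
9. deliver 1→0:  <0:foll b5 w>
10. deliver 0→1:  nop
11. timeout(3):  <3:cand b11 ->
12. deliver 3→1:  <1:foll b11 ->
13. deliver 1→3:  nop
14. deliver 3→0:  <0:foll b11 w>
15. deliver 0→3:  nop

11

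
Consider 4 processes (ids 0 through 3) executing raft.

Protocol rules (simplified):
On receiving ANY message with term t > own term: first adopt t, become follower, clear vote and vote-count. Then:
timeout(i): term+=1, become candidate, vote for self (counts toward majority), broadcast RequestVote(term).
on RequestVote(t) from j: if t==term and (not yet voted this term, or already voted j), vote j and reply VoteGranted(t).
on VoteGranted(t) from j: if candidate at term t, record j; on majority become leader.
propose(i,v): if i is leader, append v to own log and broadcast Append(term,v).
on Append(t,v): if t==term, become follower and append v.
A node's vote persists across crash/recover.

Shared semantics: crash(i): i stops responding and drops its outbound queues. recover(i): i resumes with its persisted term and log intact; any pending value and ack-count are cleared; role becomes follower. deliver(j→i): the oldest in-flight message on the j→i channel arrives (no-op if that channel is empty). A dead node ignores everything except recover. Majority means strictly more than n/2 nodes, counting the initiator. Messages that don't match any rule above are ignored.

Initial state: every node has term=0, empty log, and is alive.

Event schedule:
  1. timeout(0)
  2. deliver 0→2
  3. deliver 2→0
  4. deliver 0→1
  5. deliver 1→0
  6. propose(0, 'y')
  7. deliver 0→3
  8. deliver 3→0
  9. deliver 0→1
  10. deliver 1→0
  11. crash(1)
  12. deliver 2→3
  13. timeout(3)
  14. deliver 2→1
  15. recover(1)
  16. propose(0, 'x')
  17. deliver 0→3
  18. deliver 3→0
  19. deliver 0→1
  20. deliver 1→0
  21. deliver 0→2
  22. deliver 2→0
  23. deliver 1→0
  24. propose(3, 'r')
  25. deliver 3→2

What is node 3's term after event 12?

1

1. timeout(0):  <0:cand t1 ->
2. deliver 0→2:  <2:foll t1 ->
3. deliver 2→0:  nop
4. deliver 0→1:  <1:foll t1 ->
5. deliver 1→0:  <0:lead t1 ->
6. propose(0,'y'):  <0:lead t1 y>
7. deliver 0→3:  <3:foll t1 ->
8. deliver 3→0:  nop
9. deliver 0→1:  <1:foll t1 y>
10. deliver 1→0:  nop
11. crash(1):  <1:✗foll t1 y>
12. deliver 2→3:  nop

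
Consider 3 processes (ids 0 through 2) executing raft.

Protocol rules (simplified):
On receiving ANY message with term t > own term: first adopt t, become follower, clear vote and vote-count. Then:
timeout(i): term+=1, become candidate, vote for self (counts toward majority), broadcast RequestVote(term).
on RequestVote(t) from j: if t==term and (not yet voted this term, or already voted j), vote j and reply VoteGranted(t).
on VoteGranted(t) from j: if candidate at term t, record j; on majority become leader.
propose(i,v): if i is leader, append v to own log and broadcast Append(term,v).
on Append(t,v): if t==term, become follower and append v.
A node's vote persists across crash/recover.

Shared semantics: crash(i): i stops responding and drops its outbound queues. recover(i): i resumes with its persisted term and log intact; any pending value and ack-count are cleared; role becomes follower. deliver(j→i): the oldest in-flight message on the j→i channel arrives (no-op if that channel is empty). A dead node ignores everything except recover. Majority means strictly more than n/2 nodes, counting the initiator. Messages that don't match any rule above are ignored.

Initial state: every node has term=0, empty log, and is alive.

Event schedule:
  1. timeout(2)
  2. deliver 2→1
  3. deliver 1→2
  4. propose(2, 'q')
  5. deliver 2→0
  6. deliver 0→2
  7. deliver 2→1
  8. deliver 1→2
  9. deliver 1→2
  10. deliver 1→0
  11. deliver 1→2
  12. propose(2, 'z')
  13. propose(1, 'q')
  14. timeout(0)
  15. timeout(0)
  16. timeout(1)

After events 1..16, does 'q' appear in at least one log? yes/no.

after 1 — timeout(2): n2:cand/t1/[-]
after 2 — deliver 2→1: n1:foll/t1/[-]
after 3 — deliver 1→2: n2:lead/t1/[-]
after 4 — propose(2,'q'): n2:lead/t1/[q]
after 5 — deliver 2→0: n0:foll/t1/[-]
after 6 — deliver 0→2: ·
after 7 — deliver 2→1: n1:foll/t1/[q]
after 8 — deliver 1→2: ·
after 9 — deliver 1→2: ·
after 10 — deliver 1→0: ·
after 11 — deliver 1→2: ·
after 12 — propose(2,'z'): n2:lead/t1/[q,z]
after 13 — propose(1,'q'): ·
after 14 — timeout(0): n0:cand/t2/[-]
after 15 — timeout(0): n0:cand/t3/[-]
after 16 — timeout(1): n1:cand/t2/[q]

yes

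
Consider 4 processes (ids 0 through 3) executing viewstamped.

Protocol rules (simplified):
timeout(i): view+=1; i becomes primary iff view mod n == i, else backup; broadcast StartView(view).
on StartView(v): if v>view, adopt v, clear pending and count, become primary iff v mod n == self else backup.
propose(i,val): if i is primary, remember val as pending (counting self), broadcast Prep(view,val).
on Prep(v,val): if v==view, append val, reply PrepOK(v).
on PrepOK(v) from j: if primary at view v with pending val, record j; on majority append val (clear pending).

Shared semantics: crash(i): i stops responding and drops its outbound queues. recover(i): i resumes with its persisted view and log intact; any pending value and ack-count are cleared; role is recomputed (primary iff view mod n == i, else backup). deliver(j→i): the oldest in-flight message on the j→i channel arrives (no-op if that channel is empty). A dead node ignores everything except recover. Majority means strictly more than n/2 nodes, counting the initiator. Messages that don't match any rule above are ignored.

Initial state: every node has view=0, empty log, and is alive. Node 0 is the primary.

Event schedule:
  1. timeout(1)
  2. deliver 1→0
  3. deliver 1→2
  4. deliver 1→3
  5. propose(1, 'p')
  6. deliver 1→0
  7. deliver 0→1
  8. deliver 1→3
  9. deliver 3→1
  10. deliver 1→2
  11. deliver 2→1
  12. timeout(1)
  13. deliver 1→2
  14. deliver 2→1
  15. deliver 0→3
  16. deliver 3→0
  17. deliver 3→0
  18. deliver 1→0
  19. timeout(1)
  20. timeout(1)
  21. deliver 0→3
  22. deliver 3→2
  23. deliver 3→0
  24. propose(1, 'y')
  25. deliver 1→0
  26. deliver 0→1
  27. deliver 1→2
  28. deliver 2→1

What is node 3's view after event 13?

1

after 1 — timeout(1): n1:prim/v1/[-]
after 2 — deliver 1→0: n0:back/v1/[-]
after 3 — deliver 1→2: n2:back/v1/[-]
after 4 — deliver 1→3: n3:back/v1/[-]
after 5 — propose(1,'p'): ·
after 6 — deliver 1→0: n0:back/v1/[p]
after 7 — deliver 0→1: ·
after 8 — deliver 1→3: n3:back/v1/[p]
after 9 — deliver 3→1: n1:prim/v1/[p]
after 10 — deliver 1→2: n2:back/v1/[p]
after 11 — deliver 2→1: ·
after 12 — timeout(1): n1:back/v2/[p]
after 13 — deliver 1→2: n2:prim/v2/[p]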